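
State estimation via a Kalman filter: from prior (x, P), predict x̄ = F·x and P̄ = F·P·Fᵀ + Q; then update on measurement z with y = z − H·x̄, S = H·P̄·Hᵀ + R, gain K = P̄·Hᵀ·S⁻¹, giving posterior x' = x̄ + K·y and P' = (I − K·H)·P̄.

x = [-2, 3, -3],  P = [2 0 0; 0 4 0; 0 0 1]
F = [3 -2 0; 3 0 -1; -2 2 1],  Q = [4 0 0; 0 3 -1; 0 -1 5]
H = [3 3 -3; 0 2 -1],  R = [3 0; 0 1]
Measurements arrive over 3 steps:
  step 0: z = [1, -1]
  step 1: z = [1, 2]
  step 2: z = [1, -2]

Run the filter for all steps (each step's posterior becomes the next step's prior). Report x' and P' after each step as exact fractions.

step 0: x̄ = F·x = [-12, -3, 7]
step 0: P̄ = F·P·Fᵀ + Q = [38 18 -28; 18 22 -14; -28 -14 30]
step 0: y = z − H·x̄ = [67, 12]
step 0: S = H·P̄·Hᵀ + R = [1893 540; 540 175]
step 0: K = P̄·Hᵀ·S⁻¹ = [636/2645 -4976/13225; -198/2645 7438/13225; -432/2645 2282/13225]
step 0: x' = x̄ + K·y = [-5352/13225, -16749/13225, -24761/13225]
step 0: P' = (I − K·H)·P̄ = [19654/13225 11498/13225 27972/13225; 11498/13225 19926/13225 32414/13225; 27972/13225 32414/13225 62546/13225]
step 1: x̄ = F·x = [17442/13225, 1741/2645, -9511/2645]
step 1: P̄ = F·P·Fᵀ + Q = [171514/13225 17762/2645 -12712/2645; 17762/2645 4451/529 -1987/529; -12712/2645 -1987/529 8511/529]
step 1: y = z − H·x̄ = [-207881/13225, -7703/2645]
step 1: S = H·P̄·Hᵀ + R = [8136561/13225 495318/2645; 495318/2645 34792/529]
step 1: K = P̄·Hᵀ·S⁻¹ = [1561682/5946331 -2797781/5946331; -283125/11892662 9056483/23785324; -979015/11892662 -2960171/23785324]
step 1: x' = x̄ + K·y = [-8557397/5946331, -1818267/23785324, -46129517/23785324]
step 1: P' = (I − K·H)·P̄ = [13401618/5946331 9042155/5946331 20882091/5946331; 9042155/5946331 45791353/23785324 82526223/23785324; 20882091/5946331 82526223/23785324 168012617/23785324]
step 2: x̄ = F·x = [-49526115/11892662, -56559247/23785324, 18693125/23785324]
step 2: P̄ = F·P·Fᵀ + Q = [81685379/5946331 89956941/11892662 -28792699/11892662; 89956941/11892662 220656653/23785324 -43835679/23785324; -28792699/11892662 -43835679/23785324 391173013/23785324]
step 2: y = z − H·x̄ = [273349565/11892662, 84240971/23785324]
step 2: S = H·P̄·Hᵀ + R = [3395631468/5946331 2072109777/11892662; 2072109777/11892662 1472927665/23785324]
step 2: K = P̄·Hᵀ·S⁻¹ = [10698555776/39681645787 -18855999154/39681645787; -656277080/39681645787 14916731491/39681645787; -2693960678/39681645787 -5320674181/39681645787]
step 2: x' = x̄ + K·y = [13869390714/39681645787, -56612647747/39681645787, -49578082409/39681645787]
step 2: P' = (I − K·H)·P̄ = [114637851898/39681645787 85083296968/39681645787 189022593090/39681645787; 85083296968/39681645787 100656305539/39681645787 186395879587/39681645787; 189022593090/39681645787 186395879587/39681645787 378112433355/39681645787]

step 0: x' = [-5352/13225, -16749/13225, -24761/13225], P' = [19654/13225 11498/13225 27972/13225; 11498/13225 19926/13225 32414/13225; 27972/13225 32414/13225 62546/13225]
step 1: x' = [-8557397/5946331, -1818267/23785324, -46129517/23785324], P' = [13401618/5946331 9042155/5946331 20882091/5946331; 9042155/5946331 45791353/23785324 82526223/23785324; 20882091/5946331 82526223/23785324 168012617/23785324]
step 2: x' = [13869390714/39681645787, -56612647747/39681645787, -49578082409/39681645787], P' = [114637851898/39681645787 85083296968/39681645787 189022593090/39681645787; 85083296968/39681645787 100656305539/39681645787 186395879587/39681645787; 189022593090/39681645787 186395879587/39681645787 378112433355/39681645787]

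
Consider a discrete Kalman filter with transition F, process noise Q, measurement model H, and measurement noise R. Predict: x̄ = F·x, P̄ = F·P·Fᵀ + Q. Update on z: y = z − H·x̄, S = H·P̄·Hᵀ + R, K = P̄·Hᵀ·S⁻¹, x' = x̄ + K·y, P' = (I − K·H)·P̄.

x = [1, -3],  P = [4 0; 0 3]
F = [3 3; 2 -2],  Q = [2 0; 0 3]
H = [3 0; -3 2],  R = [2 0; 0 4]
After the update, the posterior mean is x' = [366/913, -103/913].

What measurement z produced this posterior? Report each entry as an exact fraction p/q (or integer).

z = [1, -2]

x̄ = F·x = [-6, 8]
P̄ = F·P·Fᵀ + Q = [65 6; 6 31]
S = H·P̄·Hᵀ + R = [587 -549; -549 641]
K = P̄·Hᵀ·S⁻¹ = [12264/37433 -183/37433; 17847/37433 17855/37433]
x' − x̄ = [5844/913, -7407/913] = K·y
y = (KᵀK)⁻¹·Kᵀ·(x' − x̄) = [19, -36]
z = y + H·x̄ = [19, -36] + [-18, 34] = [1, -2]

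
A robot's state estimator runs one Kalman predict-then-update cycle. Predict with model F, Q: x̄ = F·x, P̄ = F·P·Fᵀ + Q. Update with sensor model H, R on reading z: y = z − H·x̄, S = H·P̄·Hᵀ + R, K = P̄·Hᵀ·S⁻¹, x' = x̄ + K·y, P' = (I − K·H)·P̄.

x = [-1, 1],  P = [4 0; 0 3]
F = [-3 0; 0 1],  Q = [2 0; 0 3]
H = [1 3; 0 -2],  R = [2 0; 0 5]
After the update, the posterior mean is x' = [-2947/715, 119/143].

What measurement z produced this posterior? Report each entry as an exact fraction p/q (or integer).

x̄ = F·x = [3, 1]
P̄ = F·P·Fᵀ + Q = [38 0; 0 6]
S = H·P̄·Hᵀ + R = [94 -36; -36 29]
K = P̄·Hᵀ·S⁻¹ = [551/715 684/715; 9/143 -48/143]
x' − x̄ = [-5092/715, -24/143] = K·y
y = (KᵀK)⁻¹·Kᵀ·(x' − x̄) = [-8, -1]
z = y + H·x̄ = [-8, -1] + [6, -2] = [-2, -3]

z = [-2, -3]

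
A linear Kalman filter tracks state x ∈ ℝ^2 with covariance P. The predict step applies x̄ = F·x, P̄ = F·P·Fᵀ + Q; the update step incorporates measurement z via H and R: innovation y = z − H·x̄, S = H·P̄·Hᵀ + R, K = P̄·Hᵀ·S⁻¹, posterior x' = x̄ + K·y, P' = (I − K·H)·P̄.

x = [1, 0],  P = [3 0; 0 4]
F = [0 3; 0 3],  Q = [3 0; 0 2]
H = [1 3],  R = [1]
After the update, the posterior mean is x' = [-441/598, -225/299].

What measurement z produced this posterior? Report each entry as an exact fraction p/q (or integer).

x̄ = F·x = [0, 0]
P̄ = F·P·Fᵀ + Q = [39 36; 36 38]
S = H·P̄·Hᵀ + R = [598]
K = P̄·Hᵀ·S⁻¹ = [147/598; 75/299]
x' − x̄ = [-441/598, -225/299] = K·y
y = (KᵀK)⁻¹·Kᵀ·(x' − x̄) = [-3]
z = y + H·x̄ = [-3] + [0] = [-3]

z = [-3]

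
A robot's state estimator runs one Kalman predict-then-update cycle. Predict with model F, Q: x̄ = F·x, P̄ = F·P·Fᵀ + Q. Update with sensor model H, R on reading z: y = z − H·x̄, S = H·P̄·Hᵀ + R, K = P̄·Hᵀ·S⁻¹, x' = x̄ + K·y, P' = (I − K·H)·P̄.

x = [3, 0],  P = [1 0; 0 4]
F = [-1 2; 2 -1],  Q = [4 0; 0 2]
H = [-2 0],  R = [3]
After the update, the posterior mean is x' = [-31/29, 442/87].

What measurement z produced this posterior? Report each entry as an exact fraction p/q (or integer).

z = [2]

x̄ = F·x = [-3, 6]
P̄ = F·P·Fᵀ + Q = [21 -10; -10 10]
S = H·P̄·Hᵀ + R = [87]
K = P̄·Hᵀ·S⁻¹ = [-14/29; 20/87]
x' − x̄ = [56/29, -80/87] = K·y
y = (KᵀK)⁻¹·Kᵀ·(x' − x̄) = [-4]
z = y + H·x̄ = [-4] + [6] = [2]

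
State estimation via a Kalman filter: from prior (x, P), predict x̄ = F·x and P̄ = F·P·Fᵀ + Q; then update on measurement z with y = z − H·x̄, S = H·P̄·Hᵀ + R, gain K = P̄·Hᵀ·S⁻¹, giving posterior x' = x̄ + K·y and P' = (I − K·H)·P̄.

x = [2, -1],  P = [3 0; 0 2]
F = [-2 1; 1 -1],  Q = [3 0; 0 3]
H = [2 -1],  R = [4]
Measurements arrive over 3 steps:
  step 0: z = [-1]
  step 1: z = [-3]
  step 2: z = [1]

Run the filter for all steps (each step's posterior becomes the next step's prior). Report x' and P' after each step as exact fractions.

step 0: x' = [-1/2, 3/7], P' = [5/4 1; 1 20/7]
step 1: x' = [-135/143, 61/117], P' = [177/143 14/13; 14/13 352/117]
step 2: x' = [16426/28773, -9523/28773], P' = [35653/28773 31262/28773; 31262/28773 87232/28773]

step 0: x̄ = F·x = [-5, 3]
step 0: P̄ = F·P·Fᵀ + Q = [17 -8; -8 8]
step 0: y = z − H·x̄ = [12]
step 0: S = H·P̄·Hᵀ + R = [112]
step 0: K = P̄·Hᵀ·S⁻¹ = [3/8; -3/14]
step 0: x' = x̄ + K·y = [-1/2, 3/7]
step 0: P' = (I − K·H)·P̄ = [5/4 1; 1 20/7]
step 1: x̄ = F·x = [10/7, -13/14]
step 1: P̄ = F·P·Fᵀ + Q = [48/7 -33/14; -33/14 143/28]
step 1: y = z − H·x̄ = [-95/14]
step 1: S = H·P̄·Hᵀ + R = [1287/28]
step 1: K = P̄·Hᵀ·S⁻¹ = [50/143; -25/117]
step 1: x' = x̄ + K·y = [-135/143, 61/117]
step 1: P' = (I − K·H)·P̄ = [177/143 14/13; 14/13 352/117]
step 2: x̄ = F·x = [3101/1287, -1886/1287]
step 2: P̄ = F·P·Fᵀ + Q = [8561/1287 -2900/1287; -2900/1287 6554/1287]
step 2: y = z − H·x̄ = [-2267/429]
step 2: S = H·P̄·Hᵀ + R = [6394/143]
step 2: K = P̄·Hᵀ·S⁻¹ = [3337/9591; -2059/9591]
step 2: x' = x̄ + K·y = [16426/28773, -9523/28773]
step 2: P' = (I − K·H)·P̄ = [35653/28773 31262/28773; 31262/28773 87232/28773]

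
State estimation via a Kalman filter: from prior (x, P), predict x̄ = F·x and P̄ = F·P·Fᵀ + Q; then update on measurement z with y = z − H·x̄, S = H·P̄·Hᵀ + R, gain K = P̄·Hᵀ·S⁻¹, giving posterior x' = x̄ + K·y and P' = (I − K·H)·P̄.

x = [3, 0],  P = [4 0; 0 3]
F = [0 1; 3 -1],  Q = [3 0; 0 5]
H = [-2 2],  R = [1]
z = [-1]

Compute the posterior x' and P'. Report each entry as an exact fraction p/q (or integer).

x̄ = F·x = [0, 9]
P̄ = F·P·Fᵀ + Q = [6 -3; -3 44]
y = z − H·x̄ = [-19]
S = H·P̄·Hᵀ + R = [225]
K = P̄·Hᵀ·S⁻¹ = [-2/25; 94/225]
x' = x̄ + K·y = [38/25, 239/225]
P' = (I − K·H)·P̄ = [114/25 113/25; 113/25 1064/225]

x' = [38/25, 239/225]
P' = [114/25 113/25; 113/25 1064/225]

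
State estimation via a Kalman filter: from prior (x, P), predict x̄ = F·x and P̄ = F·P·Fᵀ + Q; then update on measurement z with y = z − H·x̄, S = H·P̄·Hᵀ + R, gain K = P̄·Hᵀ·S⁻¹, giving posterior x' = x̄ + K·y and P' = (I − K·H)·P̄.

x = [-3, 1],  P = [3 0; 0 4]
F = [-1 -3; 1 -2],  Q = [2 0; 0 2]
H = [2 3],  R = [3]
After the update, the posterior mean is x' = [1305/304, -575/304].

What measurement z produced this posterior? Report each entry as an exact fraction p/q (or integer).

z = [3]

x̄ = F·x = [0, -5]
P̄ = F·P·Fᵀ + Q = [41 21; 21 21]
S = H·P̄·Hᵀ + R = [608]
K = P̄·Hᵀ·S⁻¹ = [145/608; 105/608]
x' − x̄ = [1305/304, 945/304] = K·y
y = (KᵀK)⁻¹·Kᵀ·(x' − x̄) = [18]
z = y + H·x̄ = [18] + [-15] = [3]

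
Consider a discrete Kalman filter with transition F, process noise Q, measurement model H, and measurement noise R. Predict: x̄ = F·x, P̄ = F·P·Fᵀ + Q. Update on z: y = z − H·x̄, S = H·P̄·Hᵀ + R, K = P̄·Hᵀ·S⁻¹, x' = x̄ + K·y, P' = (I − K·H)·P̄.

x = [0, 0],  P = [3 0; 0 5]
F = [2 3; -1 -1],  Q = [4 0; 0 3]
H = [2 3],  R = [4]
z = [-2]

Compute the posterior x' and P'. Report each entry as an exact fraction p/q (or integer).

x' = [-118/95, 18/95]
P' = [2314/95 -1464/95; -1464/95 964/95]

x̄ = F·x = [0, 0]
P̄ = F·P·Fᵀ + Q = [61 -21; -21 11]
y = z − H·x̄ = [-2]
S = H·P̄·Hᵀ + R = [95]
K = P̄·Hᵀ·S⁻¹ = [59/95; -9/95]
x' = x̄ + K·y = [-118/95, 18/95]
P' = (I − K·H)·P̄ = [2314/95 -1464/95; -1464/95 964/95]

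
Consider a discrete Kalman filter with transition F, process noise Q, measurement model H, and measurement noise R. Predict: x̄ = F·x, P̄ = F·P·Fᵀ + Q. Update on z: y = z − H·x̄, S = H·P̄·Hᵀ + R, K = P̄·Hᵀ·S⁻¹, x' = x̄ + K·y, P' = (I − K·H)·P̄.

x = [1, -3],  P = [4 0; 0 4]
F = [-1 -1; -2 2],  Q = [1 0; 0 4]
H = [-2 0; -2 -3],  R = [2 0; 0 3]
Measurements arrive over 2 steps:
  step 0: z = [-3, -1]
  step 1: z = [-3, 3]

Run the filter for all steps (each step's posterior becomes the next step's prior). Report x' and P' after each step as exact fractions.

step 0: x' = [3311/2083, -1652/2083], P' = [981/2083 -648/2083; -648/2083 1116/2083]
step 1: x' = [739149/774241, -1345424/774241], P' = [281280/774241 -182562/774241; -182562/774241 368632/774241]

step 0: x̄ = F·x = [2, -8]
step 0: P̄ = F·P·Fᵀ + Q = [9 0; 0 36]
step 0: y = z − H·x̄ = [1, -21]
step 0: S = H·P̄·Hᵀ + R = [38 36; 36 363]
step 0: K = P̄·Hᵀ·S⁻¹ = [-981/2083 -6/2083; 648/2083 -684/2083]
step 0: x' = x̄ + K·y = [3311/2083, -1652/2083]
step 0: P' = (I − K·H)·P̄ = [981/2083 -648/2083; -648/2083 1116/2083]
step 1: x̄ = F·x = [-1659/2083, -9926/2083]
step 1: P̄ = F·P·Fᵀ + Q = [2884/2083 -270/2083; -270/2083 21904/2083]
step 1: y = z − H·x̄ = [-9567/2083, -26847/2083]
step 1: S = H·P̄·Hᵀ + R = [15702/2083 9916/2083; 9916/2083 211681/2083]
step 1: K = P̄·Hᵀ·S⁻¹ = [-281280/774241 -4958/774241; 182562/774241 -246924/774241]
step 1: x' = x̄ + K·y = [739149/774241, -1345424/774241]
step 1: P' = (I − K·H)·P̄ = [281280/774241 -182562/774241; -182562/774241 368632/774241]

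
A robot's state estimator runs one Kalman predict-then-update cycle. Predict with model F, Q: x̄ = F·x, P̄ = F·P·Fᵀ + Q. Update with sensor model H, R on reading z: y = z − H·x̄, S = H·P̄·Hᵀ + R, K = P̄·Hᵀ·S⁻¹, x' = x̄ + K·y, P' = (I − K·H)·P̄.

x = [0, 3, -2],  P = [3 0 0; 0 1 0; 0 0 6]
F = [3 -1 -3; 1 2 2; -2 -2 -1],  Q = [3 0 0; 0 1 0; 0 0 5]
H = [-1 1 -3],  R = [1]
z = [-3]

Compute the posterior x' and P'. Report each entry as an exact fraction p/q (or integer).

x' = [3369/563, -652/563, -782/563]
P' = [33455/563 -1087/563 -11474/563; -1087/563 1887/563 949/563; -11474/563 949/563 4176/563]

x̄ = F·x = [3, 2, -4]
P̄ = F·P·Fᵀ + Q = [85 -29 2; -29 32 -22; 2 -22 27]
y = z − H·x̄ = [-14]
S = H·P̄·Hᵀ + R = [563]
K = P̄·Hᵀ·S⁻¹ = [-120/563; 127/563; -105/563]
x' = x̄ + K·y = [3369/563, -652/563, -782/563]
P' = (I − K·H)·P̄ = [33455/563 -1087/563 -11474/563; -1087/563 1887/563 949/563; -11474/563 949/563 4176/563]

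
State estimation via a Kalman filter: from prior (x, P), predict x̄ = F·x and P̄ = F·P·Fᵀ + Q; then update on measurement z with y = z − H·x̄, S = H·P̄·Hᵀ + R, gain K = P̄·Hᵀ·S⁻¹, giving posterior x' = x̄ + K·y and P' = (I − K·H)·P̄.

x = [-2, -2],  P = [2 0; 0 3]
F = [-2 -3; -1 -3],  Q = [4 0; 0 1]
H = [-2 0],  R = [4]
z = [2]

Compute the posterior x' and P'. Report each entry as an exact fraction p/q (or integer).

x' = [-29/40, -21/40]
P' = [39/40 31/40; 31/40 239/40]

x̄ = F·x = [10, 8]
P̄ = F·P·Fᵀ + Q = [39 31; 31 30]
y = z − H·x̄ = [22]
S = H·P̄·Hᵀ + R = [160]
K = P̄·Hᵀ·S⁻¹ = [-39/80; -31/80]
x' = x̄ + K·y = [-29/40, -21/40]
P' = (I − K·H)·P̄ = [39/40 31/40; 31/40 239/40]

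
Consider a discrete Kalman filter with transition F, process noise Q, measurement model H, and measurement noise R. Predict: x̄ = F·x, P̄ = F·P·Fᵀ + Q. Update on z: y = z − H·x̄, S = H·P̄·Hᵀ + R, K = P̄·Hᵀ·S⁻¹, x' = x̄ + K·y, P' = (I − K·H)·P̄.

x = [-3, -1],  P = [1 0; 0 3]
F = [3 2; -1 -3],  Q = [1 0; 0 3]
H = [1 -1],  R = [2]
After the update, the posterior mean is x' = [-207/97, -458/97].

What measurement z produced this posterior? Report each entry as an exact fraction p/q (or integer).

x̄ = F·x = [-11, 6]
P̄ = F·P·Fᵀ + Q = [22 -21; -21 31]
S = H·P̄·Hᵀ + R = [97]
K = P̄·Hᵀ·S⁻¹ = [43/97; -52/97]
x' − x̄ = [860/97, -1040/97] = K·y
y = (KᵀK)⁻¹·Kᵀ·(x' − x̄) = [20]
z = y + H·x̄ = [20] + [-17] = [3]

z = [3]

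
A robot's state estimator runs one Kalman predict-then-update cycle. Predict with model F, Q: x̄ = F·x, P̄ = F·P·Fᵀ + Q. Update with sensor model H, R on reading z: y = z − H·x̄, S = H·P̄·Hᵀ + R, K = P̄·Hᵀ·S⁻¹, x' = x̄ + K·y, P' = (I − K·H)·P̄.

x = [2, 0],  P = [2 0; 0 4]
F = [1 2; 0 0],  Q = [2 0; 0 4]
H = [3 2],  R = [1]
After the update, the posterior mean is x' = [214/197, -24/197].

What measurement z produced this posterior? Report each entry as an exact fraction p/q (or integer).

z = [3]

x̄ = F·x = [2, 0]
P̄ = F·P·Fᵀ + Q = [20 0; 0 4]
S = H·P̄·Hᵀ + R = [197]
K = P̄·Hᵀ·S⁻¹ = [60/197; 8/197]
x' − x̄ = [-180/197, -24/197] = K·y
y = (KᵀK)⁻¹·Kᵀ·(x' − x̄) = [-3]
z = y + H·x̄ = [-3] + [6] = [3]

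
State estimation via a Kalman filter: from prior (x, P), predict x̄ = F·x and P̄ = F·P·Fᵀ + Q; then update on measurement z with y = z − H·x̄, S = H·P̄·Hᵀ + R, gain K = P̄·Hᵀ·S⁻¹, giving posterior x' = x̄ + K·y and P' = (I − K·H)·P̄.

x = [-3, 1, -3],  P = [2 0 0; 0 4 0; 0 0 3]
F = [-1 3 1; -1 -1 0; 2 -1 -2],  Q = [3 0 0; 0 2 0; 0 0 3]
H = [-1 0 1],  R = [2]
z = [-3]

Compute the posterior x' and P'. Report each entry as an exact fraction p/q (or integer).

x' = [95/39, 244/117, -68/117]
P' = [88/13 -170/39 220/39; -170/39 836/117 -490/117; 220/39 -490/117 758/117]

x̄ = F·x = [3, 2, -1]
P̄ = F·P·Fᵀ + Q = [44 -10 -22; -10 8 0; -22 0 27]
y = z − H·x̄ = [1]
S = H·P̄·Hᵀ + R = [117]
K = P̄·Hᵀ·S⁻¹ = [-22/39; 10/117; 49/117]
x' = x̄ + K·y = [95/39, 244/117, -68/117]
P' = (I − K·H)·P̄ = [88/13 -170/39 220/39; -170/39 836/117 -490/117; 220/39 -490/117 758/117]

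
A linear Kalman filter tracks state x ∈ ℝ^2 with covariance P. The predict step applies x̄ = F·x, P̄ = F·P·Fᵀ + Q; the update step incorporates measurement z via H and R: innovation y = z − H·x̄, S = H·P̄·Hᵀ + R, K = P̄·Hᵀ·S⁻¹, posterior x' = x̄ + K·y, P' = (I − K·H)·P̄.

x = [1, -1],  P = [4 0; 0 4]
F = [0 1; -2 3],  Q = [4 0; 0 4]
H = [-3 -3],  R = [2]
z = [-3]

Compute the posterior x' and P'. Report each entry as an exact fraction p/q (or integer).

x̄ = F·x = [-1, -5]
P̄ = F·P·Fᵀ + Q = [8 12; 12 56]
y = z − H·x̄ = [-21]
S = H·P̄·Hᵀ + R = [794]
K = P̄·Hᵀ·S⁻¹ = [-30/397; -102/397]
x' = x̄ + K·y = [233/397, 157/397]
P' = (I − K·H)·P̄ = [1376/397 -1356/397; -1356/397 1424/397]

x' = [233/397, 157/397]
P' = [1376/397 -1356/397; -1356/397 1424/397]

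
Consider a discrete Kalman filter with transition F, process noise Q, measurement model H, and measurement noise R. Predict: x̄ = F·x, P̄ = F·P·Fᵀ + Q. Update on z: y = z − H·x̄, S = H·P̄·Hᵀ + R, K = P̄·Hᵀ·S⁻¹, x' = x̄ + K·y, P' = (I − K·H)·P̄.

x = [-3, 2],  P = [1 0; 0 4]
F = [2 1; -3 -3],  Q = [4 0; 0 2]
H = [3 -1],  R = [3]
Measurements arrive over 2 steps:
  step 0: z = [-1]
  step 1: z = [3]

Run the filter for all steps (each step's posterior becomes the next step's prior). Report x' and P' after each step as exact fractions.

step 0: x' = [-22/19, -44/19], P' = [138/133 333/133; 333/133 2301/266]
step 1: x' = [55600/94013, -104340/94013], P' = [182869/188026 440751/188026; 440751/188026 1560369/188026]

step 0: x̄ = F·x = [-4, 3]
step 0: P̄ = F·P·Fᵀ + Q = [12 -18; -18 47]
step 0: y = z − H·x̄ = [14]
step 0: S = H·P̄·Hᵀ + R = [266]
step 0: K = P̄·Hᵀ·S⁻¹ = [27/133; -101/266]
step 0: x' = x̄ + K·y = [-22/19, -44/19]
step 0: P' = (I − K·H)·P̄ = [138/133 333/133; 333/133 2301/266]
step 1: x̄ = F·x = [-88/19, 198/19]
step 1: P̄ = F·P·Fᵀ + Q = [1019/38 -2079/38; -2079/38 35713/266]
step 1: y = z − H·x̄ = [519/19]
step 1: S = H·P̄·Hᵀ + R = [94013/133]
step 1: K = P̄·Hᵀ·S⁻¹ = [17976/94013; -39686/94013]
step 1: x' = x̄ + K·y = [55600/94013, -104340/94013]
step 1: P' = (I − K·H)·P̄ = [182869/188026 440751/188026; 440751/188026 1560369/188026]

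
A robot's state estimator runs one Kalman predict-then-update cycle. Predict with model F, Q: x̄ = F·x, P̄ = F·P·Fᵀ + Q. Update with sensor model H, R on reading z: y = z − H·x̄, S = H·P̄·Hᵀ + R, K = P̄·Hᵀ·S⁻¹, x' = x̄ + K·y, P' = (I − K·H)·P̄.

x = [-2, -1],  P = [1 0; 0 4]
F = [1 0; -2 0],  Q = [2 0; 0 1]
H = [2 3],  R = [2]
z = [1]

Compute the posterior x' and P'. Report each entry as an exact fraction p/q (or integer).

x' = [-2, 9/5]
P' = [3 -2; -2 54/35]

x̄ = F·x = [-2, 4]
P̄ = F·P·Fᵀ + Q = [3 -2; -2 5]
y = z − H·x̄ = [-7]
S = H·P̄·Hᵀ + R = [35]
K = P̄·Hᵀ·S⁻¹ = [0; 11/35]
x' = x̄ + K·y = [-2, 9/5]
P' = (I − K·H)·P̄ = [3 -2; -2 54/35]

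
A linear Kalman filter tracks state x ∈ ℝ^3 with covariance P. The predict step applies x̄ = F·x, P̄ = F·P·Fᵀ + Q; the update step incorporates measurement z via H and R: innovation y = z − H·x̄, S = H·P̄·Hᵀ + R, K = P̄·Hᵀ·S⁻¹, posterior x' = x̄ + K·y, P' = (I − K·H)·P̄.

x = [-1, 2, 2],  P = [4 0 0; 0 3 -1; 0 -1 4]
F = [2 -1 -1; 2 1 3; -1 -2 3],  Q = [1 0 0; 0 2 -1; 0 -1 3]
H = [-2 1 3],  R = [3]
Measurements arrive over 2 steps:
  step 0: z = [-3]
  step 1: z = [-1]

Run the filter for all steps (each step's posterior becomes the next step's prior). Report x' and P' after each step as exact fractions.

step 0: x̄ = F·x = [-6, 6, 3]
step 0: P̄ = F·P·Fᵀ + Q = [22 5 -13; 5 51 24; -13 24 67]
step 0: y = z − H·x̄ = [-30]
step 0: S = H·P̄·Hᵀ + R = [1025]
step 0: K = P̄·Hᵀ·S⁻¹ = [-78/1025; 113/1025; 251/1025]
step 0: x' = x̄ + K·y = [-762/205, 552/205, -891/205]
step 0: P' = (I − K·H)·P̄ = [16466/1025 13939/1025 6253/1025; 13939/1025 39506/1025 -3763/1025; 6253/1025 -3763/1025 5674/1025]
step 1: x̄ = F·x = [-237/41, -729/41, -603/41]
step 1: P̄ = F·P·Fᵀ + Q = [951/41 1976/41 1391/41; 1976/41 10668/41 -4062/41; 1391/41 -4062/41 11681/41]
step 1: y = z − H·x̄ = [2023/41]
step 1: S = H·P̄·Hᵀ + R = [70756/41]
step 1: K = P̄·Hᵀ·S⁻¹ = [4247/70756; -2735/35378; 28199/70756]
step 1: x' = x̄ + K·y = [-28493/10108, -109141/5054, 50107/10108]
step 1: P' = (I − K·H)·P̄ = [1201267/70756 1988353/35378 -520477/70756; 1988353/35378 4420147/17689 -1623931/35378; -520477/70756 -1623931/35378 763835/70756]

step 0: x' = [-762/205, 552/205, -891/205], P' = [16466/1025 13939/1025 6253/1025; 13939/1025 39506/1025 -3763/1025; 6253/1025 -3763/1025 5674/1025]
step 1: x' = [-28493/10108, -109141/5054, 50107/10108], P' = [1201267/70756 1988353/35378 -520477/70756; 1988353/35378 4420147/17689 -1623931/35378; -520477/70756 -1623931/35378 763835/70756]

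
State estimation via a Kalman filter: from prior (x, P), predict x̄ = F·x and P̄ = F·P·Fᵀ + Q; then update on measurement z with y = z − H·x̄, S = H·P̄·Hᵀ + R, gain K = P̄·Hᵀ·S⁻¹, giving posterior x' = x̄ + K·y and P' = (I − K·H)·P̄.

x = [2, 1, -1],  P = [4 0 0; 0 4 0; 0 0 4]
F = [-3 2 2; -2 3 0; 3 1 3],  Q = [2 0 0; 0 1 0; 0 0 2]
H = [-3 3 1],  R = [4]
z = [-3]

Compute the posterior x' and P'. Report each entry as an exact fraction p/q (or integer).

x̄ = F·x = [-6, -1, 4]
P̄ = F·P·Fᵀ + Q = [70 48 -4; 48 53 -12; -4 -12 78]
y = z − H·x̄ = [-22]
S = H·P̄·Hᵀ + R = [277]
K = P̄·Hᵀ·S⁻¹ = [-70/277; 3/277; 54/277]
x' = x̄ + K·y = [-122/277, -343/277, -80/277]
P' = (I − K·H)·P̄ = [14490/277 13506/277 2672/277; 13506/277 14672/277 -3486/277; 2672/277 -3486/277 18690/277]

x' = [-122/277, -343/277, -80/277]
P' = [14490/277 13506/277 2672/277; 13506/277 14672/277 -3486/277; 2672/277 -3486/277 18690/277]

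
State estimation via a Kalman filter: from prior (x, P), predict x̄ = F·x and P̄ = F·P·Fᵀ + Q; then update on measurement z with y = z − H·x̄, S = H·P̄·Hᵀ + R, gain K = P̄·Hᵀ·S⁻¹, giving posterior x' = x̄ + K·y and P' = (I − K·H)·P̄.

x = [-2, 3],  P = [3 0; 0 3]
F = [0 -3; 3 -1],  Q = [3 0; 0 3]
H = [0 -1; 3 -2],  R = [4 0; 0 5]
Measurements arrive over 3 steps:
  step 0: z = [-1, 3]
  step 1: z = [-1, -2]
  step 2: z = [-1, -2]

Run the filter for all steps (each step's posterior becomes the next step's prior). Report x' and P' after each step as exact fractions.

step 0: x' = [2646/4771, -165/367], P' = [19689/9542 846/367; 846/367 1284/367]
step 1: x' = [3508299/8649116, 482019/308897], P' = [63190353/43245580 2240694/1544485; 2240694/1544485 3542436/1544485]
step 2: x' = [-115970036751/134115775172, -4362008613/33528943793], P' = [194930137815/134115775172 48516413130/33528943793; 48516413130/33528943793 76883804340/33528943793]

step 0: x̄ = F·x = [-9, -9]
step 0: P̄ = F·P·Fᵀ + Q = [30 9; 9 33]
step 0: y = z − H·x̄ = [-10, 12]
step 0: S = H·P̄·Hᵀ + R = [37 39; 39 299]
step 0: K = P̄·Hᵀ·S⁻¹ = [-423/734 3015/9542; -321/367 -6/367]
step 0: x' = x̄ + K·y = [2646/4771, -165/367]
step 0: P' = (I − K·H)·P̄ = [19689/9542 846/367; 846/367 1284/367]
step 1: x̄ = F·x = [495/367, 10083/4771]
step 1: P̄ = F·P·Fᵀ + Q = [12657/367 -3762/367; -3762/367 107235/9542]
step 1: y = z − H·x̄ = [5312/4771, -8681/4771]
step 1: S = H·P̄·Hᵀ + R = [145403/9542 253953/4771; 253953/4771 2306066/4771]
step 1: K = P̄·Hᵀ·S⁻¹ = [-1120347/3088970 12818439/43245580; -885609/1544485 -72558/1544485]
step 1: x' = x̄ + K·y = [3508299/8649116, 482019/308897]
step 1: P' = (I − K·H)·P̄ = [63190353/43245580 2240694/1544485; 2240694/1544485 3542436/1544485]
step 2: x̄ = F·x = [-1446057/308897, -2971635/8649116]
step 2: P̄ = F·P·Fᵀ + Q = [36515379/1544485 -9538938/1544485; -9538938/1544485 421201533/43245580]
step 2: y = z − H·x̄ = [-11620751/8649116, 49113643/4324558]
step 2: S = H·P̄·Hᵀ + R = [594183853/43245580 821836929/21622790; 821836929/21622790 3576998177/10811395]
step 2: K = P̄·Hᵀ·S⁻¹ = [-24258206565/67057887586 39331821681/134115775172; -19220951085/33528943793 -1643673858/33528943793]
step 2: x' = x̄ + K·y = [-115970036751/134115775172, -4362008613/33528943793]
step 2: P' = (I − K·H)·P̄ = [194930137815/134115775172 48516413130/33528943793; 48516413130/33528943793 76883804340/33528943793]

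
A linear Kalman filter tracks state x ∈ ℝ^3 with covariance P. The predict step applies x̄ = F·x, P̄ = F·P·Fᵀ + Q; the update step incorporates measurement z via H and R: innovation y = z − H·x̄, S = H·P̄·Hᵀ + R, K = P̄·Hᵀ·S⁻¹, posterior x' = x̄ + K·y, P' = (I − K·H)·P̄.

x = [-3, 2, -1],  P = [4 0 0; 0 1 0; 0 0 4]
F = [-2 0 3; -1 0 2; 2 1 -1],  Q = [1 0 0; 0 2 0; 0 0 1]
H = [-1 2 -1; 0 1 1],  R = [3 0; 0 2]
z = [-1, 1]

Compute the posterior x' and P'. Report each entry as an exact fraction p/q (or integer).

x' = [39/40, 1/4, 3/10]
P' = [6257/320 239/32 -571/80; 239/32 53/16 -21/8; -571/80 -21/8 73/20]

x̄ = F·x = [3, 1, -3]
P̄ = F·P·Fᵀ + Q = [53 32 -28; 32 22 -16; -28 -16 22]
y = z − H·x̄ = [-3, 3]
S = H·P̄·Hᵀ + R = [46 2; 2 14]
K = P̄·Hᵀ·S⁻¹ = [269/320 53/320; 19/32 11/32; -47/80 41/80]
x' = x̄ + K·y = [39/40, 1/4, 3/10]
P' = (I − K·H)·P̄ = [6257/320 239/32 -571/80; 239/32 53/16 -21/8; -571/80 -21/8 73/20]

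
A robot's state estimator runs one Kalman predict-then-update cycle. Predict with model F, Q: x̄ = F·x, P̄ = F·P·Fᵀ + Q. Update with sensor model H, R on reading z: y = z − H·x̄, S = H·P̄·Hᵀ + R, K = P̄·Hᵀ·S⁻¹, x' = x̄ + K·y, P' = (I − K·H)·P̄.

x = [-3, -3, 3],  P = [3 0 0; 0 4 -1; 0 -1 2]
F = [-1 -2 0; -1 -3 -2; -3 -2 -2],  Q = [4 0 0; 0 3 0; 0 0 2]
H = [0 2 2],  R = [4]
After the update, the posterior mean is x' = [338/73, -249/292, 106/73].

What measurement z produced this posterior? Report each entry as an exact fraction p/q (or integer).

z = [1]

x̄ = F·x = [9, 6, 9]
P̄ = F·P·Fᵀ + Q = [23 23 21; 23 38 31; 21 31 45]
S = H·P̄·Hᵀ + R = [584]
K = P̄·Hᵀ·S⁻¹ = [11/73; 69/292; 19/73]
x' − x̄ = [-319/73, -2001/292, -551/73] = K·y
y = (KᵀK)⁻¹·Kᵀ·(x' − x̄) = [-29]
z = y + H·x̄ = [-29] + [30] = [1]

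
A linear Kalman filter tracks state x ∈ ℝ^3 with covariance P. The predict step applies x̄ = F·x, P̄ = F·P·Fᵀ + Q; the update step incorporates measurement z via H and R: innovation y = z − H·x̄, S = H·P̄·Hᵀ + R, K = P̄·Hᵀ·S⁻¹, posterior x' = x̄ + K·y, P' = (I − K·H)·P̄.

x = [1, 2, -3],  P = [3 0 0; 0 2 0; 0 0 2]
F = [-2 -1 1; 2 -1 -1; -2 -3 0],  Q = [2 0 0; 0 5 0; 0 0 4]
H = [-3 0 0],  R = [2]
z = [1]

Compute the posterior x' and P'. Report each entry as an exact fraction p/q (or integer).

x̄ = F·x = [-7, 3, -8]
P̄ = F·P·Fᵀ + Q = [18 -12 18; -12 21 -6; 18 -6 34]
y = z − H·x̄ = [-20]
S = H·P̄·Hᵀ + R = [164]
K = P̄·Hᵀ·S⁻¹ = [-27/82; 9/41; -27/82]
x' = x̄ + K·y = [-17/41, -57/41, -58/41]
P' = (I − K·H)·P̄ = [9/41 -6/41 9/41; -6/41 537/41 240/41; 9/41 240/41 665/41]

x' = [-17/41, -57/41, -58/41]
P' = [9/41 -6/41 9/41; -6/41 537/41 240/41; 9/41 240/41 665/41]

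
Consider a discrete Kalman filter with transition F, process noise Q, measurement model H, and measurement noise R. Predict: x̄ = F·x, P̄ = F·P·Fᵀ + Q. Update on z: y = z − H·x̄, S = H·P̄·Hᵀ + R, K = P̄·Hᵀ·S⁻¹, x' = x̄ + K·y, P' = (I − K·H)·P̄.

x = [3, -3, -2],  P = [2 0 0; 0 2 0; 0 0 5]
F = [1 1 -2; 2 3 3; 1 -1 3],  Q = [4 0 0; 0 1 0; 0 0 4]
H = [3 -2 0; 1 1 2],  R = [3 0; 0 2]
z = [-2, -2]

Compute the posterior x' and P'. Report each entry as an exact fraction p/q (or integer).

x' = [-130814/34317, -1372/279, 242411/68634]
P' = [181508/34317 2104/279 -213724/34317; 2104/279 1066/93 -2570/279; -213724/34317 -2570/279 546979/68634]

x̄ = F·x = [4, -9, 0]
P̄ = F·P·Fᵀ + Q = [28 -20 -30; -20 72 43; -30 43 53]
y = z − H·x̄ = [-32, 3]
S = H·P̄·Hᵀ + R = [783 -432; -432 326]
K = P̄·Hᵀ·S⁻¹ = [8980/34317 238/1271; -28/279 9/31; -2984/34317 635/2542]
x' = x̄ + K·y = [-130814/34317, -1372/279, 242411/68634]
P' = (I − K·H)·P̄ = [181508/34317 2104/279 -213724/34317; 2104/279 1066/93 -2570/279; -213724/34317 -2570/279 546979/68634]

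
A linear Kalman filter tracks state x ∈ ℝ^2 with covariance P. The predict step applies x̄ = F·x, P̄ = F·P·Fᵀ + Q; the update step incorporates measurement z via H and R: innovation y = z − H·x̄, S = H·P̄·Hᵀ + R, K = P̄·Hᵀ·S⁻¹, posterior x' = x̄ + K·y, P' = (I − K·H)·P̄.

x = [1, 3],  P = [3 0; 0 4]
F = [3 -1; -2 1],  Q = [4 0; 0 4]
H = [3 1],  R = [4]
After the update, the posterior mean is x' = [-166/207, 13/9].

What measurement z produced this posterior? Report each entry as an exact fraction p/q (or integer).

x̄ = F·x = [0, 1]
P̄ = F·P·Fᵀ + Q = [35 -22; -22 20]
S = H·P̄·Hᵀ + R = [207]
K = P̄·Hᵀ·S⁻¹ = [83/207; -2/9]
x' − x̄ = [-166/207, 4/9] = K·y
y = (KᵀK)⁻¹·Kᵀ·(x' − x̄) = [-2]
z = y + H·x̄ = [-2] + [1] = [-1]

z = [-1]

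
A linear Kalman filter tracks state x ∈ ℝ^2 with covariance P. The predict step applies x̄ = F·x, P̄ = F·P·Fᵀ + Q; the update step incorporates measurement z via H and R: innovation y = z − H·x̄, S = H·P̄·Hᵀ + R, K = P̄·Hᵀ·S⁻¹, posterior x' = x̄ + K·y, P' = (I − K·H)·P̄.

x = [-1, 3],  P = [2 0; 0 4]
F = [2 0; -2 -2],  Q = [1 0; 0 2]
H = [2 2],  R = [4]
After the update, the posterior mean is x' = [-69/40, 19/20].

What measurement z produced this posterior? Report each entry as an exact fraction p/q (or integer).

z = [-1]

x̄ = F·x = [-2, -4]
P̄ = F·P·Fᵀ + Q = [9 -8; -8 26]
S = H·P̄·Hᵀ + R = [80]
K = P̄·Hᵀ·S⁻¹ = [1/40; 9/20]
x' − x̄ = [11/40, 99/20] = K·y
y = (KᵀK)⁻¹·Kᵀ·(x' − x̄) = [11]
z = y + H·x̄ = [11] + [-12] = [-1]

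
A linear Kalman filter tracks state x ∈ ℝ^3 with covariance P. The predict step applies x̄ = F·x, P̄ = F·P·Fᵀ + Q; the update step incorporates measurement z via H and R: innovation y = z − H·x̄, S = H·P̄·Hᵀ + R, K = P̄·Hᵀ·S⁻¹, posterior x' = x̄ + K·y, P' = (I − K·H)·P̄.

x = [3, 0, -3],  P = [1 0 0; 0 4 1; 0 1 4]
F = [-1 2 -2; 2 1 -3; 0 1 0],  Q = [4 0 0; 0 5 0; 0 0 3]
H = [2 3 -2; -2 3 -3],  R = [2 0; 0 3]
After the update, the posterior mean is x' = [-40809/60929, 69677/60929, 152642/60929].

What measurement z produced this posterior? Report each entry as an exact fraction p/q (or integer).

z = [-3, -3]

x̄ = F·x = [3, 15, 0]
P̄ = F·P·Fᵀ + Q = [29 22 6; 22 43 1; 6 1 7]
S = H·P̄·Hᵀ + R = [737 286; 286 359]
K = P̄·Hᵀ·S⁻¹ = [14356/60929 -1194/5539; 37937/182787 1048/16617; 8939/182787 -2036/16617]
x' − x̄ = [-223596/60929, -844258/60929, 152642/60929] = K·y
y = (KᵀK)⁻¹·Kᵀ·(x' − x̄) = [-54, -42]
z = y + H·x̄ = [-54, -42] + [51, 39] = [-3, -3]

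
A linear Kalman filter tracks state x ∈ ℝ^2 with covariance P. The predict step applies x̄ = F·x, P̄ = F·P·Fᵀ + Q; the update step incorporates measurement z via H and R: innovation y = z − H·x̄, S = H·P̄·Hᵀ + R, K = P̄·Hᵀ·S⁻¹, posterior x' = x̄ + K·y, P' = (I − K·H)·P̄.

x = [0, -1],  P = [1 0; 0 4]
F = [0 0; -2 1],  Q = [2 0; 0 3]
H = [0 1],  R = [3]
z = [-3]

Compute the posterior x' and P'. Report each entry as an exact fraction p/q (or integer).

x̄ = F·x = [0, -1]
P̄ = F·P·Fᵀ + Q = [2 0; 0 11]
y = z − H·x̄ = [-2]
S = H·P̄·Hᵀ + R = [14]
K = P̄·Hᵀ·S⁻¹ = [0; 11/14]
x' = x̄ + K·y = [0, -18/7]
P' = (I − K·H)·P̄ = [2 0; 0 33/14]

x' = [0, -18/7]
P' = [2 0; 0 33/14]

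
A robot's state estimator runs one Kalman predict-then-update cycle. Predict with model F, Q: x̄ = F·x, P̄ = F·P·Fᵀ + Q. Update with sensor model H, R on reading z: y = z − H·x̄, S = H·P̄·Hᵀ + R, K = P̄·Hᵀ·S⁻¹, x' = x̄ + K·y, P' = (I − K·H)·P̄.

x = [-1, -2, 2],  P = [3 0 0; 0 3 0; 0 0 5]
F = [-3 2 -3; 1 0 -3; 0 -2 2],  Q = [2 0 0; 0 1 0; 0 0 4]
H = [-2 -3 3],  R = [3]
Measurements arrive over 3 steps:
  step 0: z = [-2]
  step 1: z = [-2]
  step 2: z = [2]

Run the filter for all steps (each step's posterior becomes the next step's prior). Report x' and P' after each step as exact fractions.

step 0: x̄ = F·x = [-7, -7, 8]
step 0: P̄ = F·P·Fᵀ + Q = [86 36 -42; 36 49 -30; -42 -30 36]
step 0: y = z − H·x̄ = [-61]
step 0: S = H·P̄·Hᵀ + R = [2588]
step 0: K = P̄·Hᵀ·S⁻¹ = [-203/1294; -309/2588; 141/1294]
step 0: x' = x̄ + K·y = [3325/1294, 733/2588, 1751/1294]
step 0: P' = (I − K·H)·P̄ = [14433/647 -16143/1294 1449/647; -16143/1294 31331/2588 4749/1294; 1449/647 4749/1294 3411/647]
step 1: x̄ = F·x = [-14495/1294, -964/647, 2769/1294]
step 1: P̄ = F·P·Fᵀ + Q = [287667/647 -34296/647 -85175/647; -34296/647 37085/647 12822/647; -85175/647 12822/647 28567/647]
step 1: y = z − H·x̄ = [-45669/1294]
step 1: S = H·P̄·Hᵀ + R = [2123229/647]
step 1: K = P̄·Hᵀ·S⁻¹ = [-242657/707743; -1399/707743; 217585/2123229]
step 1: x' = x̄ + K·y = [636142/707743, -2010259/1415486, -1045252/707743]
step 1: P' = (I − K·H)·P̄ = [41649222/707743 -39089931/707743 -11566440/707743; -39089931/707743 40557616/707743 14496263/707743; -11566440/707743 14496263/707743 20573494/2123229]
step 2: x̄ = F·x = [-782929/707743, 3771898/707743, -80245/707743]
step 2: P̄ = F·P·Fᵀ + Q = [687137526/707743 -297783264/707743 -223555768/707743; -297783264/707743 173476087/707743 100877572/707743; -223555768/707743 100877572/707743 229567972/2123229]
step 2: y = z − H·x̄ = [11406057/707743]
step 2: S = H·P̄·Hᵀ + R = [2294135784/707743]
step 2: K = P̄·Hᵀ·S⁻¹ = [-95966047/191177982; 125923661/764711928; 15585283/95588991]
step 2: x' = x̄ + K·y = [-586028633/63725994, 2034970249/254903976, 80111984/31862997]
step 2: P' = (I − K·H)·P̄ = [4910393428/31862997 -9738193843/63725994 -1611495644/31862997; -9738193843/63725994 40075247537/254903976 1768588147/31862997; -1611495644/31862997 1768588147/31862997 699452812/31862997]

step 0: x' = [3325/1294, 733/2588, 1751/1294], P' = [14433/647 -16143/1294 1449/647; -16143/1294 31331/2588 4749/1294; 1449/647 4749/1294 3411/647]
step 1: x' = [636142/707743, -2010259/1415486, -1045252/707743], P' = [41649222/707743 -39089931/707743 -11566440/707743; -39089931/707743 40557616/707743 14496263/707743; -11566440/707743 14496263/707743 20573494/2123229]
step 2: x' = [-586028633/63725994, 2034970249/254903976, 80111984/31862997], P' = [4910393428/31862997 -9738193843/63725994 -1611495644/31862997; -9738193843/63725994 40075247537/254903976 1768588147/31862997; -1611495644/31862997 1768588147/31862997 699452812/31862997]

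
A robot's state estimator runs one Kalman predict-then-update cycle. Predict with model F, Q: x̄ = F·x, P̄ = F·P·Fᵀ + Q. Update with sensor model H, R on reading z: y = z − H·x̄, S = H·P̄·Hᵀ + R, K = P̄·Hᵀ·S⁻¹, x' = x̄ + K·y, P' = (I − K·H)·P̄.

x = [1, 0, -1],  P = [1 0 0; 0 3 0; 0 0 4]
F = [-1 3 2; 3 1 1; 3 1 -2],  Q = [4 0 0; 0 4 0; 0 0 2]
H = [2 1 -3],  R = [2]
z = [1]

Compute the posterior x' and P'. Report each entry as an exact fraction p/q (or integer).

x' = [223/159, 166/53, 5/3]
P' = [2732/159 322/53 40/3; 322/53 952/53 10; 40/3 10 37/3]

x̄ = F·x = [-3, 2, 5]
P̄ = F·P·Fᵀ + Q = [48 14 -10; 14 20 4; -10 4 30]
y = z − H·x̄ = [20]
S = H·P̄·Hᵀ + R = [636]
K = P̄·Hᵀ·S⁻¹ = [35/159; 3/53; -1/6]
x' = x̄ + K·y = [223/159, 166/53, 5/3]
P' = (I − K·H)·P̄ = [2732/159 322/53 40/3; 322/53 952/53 10; 40/3 10 37/3]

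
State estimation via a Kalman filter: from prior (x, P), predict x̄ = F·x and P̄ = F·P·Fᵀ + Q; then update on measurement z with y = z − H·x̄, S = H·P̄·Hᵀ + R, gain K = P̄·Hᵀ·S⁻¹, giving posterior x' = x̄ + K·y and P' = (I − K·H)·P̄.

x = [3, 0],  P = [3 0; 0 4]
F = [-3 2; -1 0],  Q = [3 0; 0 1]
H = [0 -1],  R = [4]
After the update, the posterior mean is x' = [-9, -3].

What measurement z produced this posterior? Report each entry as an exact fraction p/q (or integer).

z = [3]

x̄ = F·x = [-9, -3]
P̄ = F·P·Fᵀ + Q = [46 9; 9 4]
S = H·P̄·Hᵀ + R = [8]
K = P̄·Hᵀ·S⁻¹ = [-9/8; -1/2]
x' − x̄ = [0, 0] = K·y
y = (KᵀK)⁻¹·Kᵀ·(x' − x̄) = [0]
z = y + H·x̄ = [0] + [3] = [3]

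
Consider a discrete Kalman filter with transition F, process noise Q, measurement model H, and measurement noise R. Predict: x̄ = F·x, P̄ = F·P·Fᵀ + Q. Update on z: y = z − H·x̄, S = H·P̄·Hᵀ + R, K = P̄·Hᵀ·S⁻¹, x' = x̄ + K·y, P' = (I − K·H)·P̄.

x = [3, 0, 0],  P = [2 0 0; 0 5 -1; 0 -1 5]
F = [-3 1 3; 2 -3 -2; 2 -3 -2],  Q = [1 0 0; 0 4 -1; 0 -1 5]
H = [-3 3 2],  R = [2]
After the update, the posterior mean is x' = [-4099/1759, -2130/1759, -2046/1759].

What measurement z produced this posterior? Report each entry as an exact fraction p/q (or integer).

z = [1]

x̄ = F·x = [-9, 6, 6]
P̄ = F·P·Fᵀ + Q = [63 -46 -46; -46 65 60; -46 60 66]
S = H·P̄·Hᵀ + R = [3518]
K = P̄·Hᵀ·S⁻¹ = [-419/3518; 453/3518; 225/1759]
x' − x̄ = [11732/1759, -12684/1759, -12600/1759] = K·y
y = (KᵀK)⁻¹·Kᵀ·(x' − x̄) = [-56]
z = y + H·x̄ = [-56] + [57] = [1]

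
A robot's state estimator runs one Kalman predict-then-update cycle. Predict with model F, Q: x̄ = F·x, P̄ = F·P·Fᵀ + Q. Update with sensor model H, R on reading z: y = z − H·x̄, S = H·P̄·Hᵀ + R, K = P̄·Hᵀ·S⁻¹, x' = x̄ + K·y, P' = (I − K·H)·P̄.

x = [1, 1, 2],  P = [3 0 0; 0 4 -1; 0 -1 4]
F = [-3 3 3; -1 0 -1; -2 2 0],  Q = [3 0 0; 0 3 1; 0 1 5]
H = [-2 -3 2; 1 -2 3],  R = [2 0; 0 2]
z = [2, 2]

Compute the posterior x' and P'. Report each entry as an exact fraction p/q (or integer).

x' = [35206/19281, -190364/57843, -13670/6427]
P' = [24796/6427 -107744/19281 -31092/6427; -107744/19281 522658/57843 50620/6427; -31092/6427 50620/6427 45114/6427]

x̄ = F·x = [6, -3, 0]
P̄ = F·P·Fᵀ + Q = [84 0 36; 0 10 9; 36 9 33]
y = z − H·x̄ = [5, -10]
S = H·P̄·Hᵀ + R = [164 -171; -171 531]
K = P̄·Hᵀ·S⁻¹ = [-2016/6427 5024/19281; -575/6427 -904/57843; 276/6427 1505/6427]
x' = x̄ + K·y = [35206/19281, -190364/57843, -13670/6427]
P' = (I − K·H)·P̄ = [24796/6427 -107744/19281 -31092/6427; -107744/19281 522658/57843 50620/6427; -31092/6427 50620/6427 45114/6427]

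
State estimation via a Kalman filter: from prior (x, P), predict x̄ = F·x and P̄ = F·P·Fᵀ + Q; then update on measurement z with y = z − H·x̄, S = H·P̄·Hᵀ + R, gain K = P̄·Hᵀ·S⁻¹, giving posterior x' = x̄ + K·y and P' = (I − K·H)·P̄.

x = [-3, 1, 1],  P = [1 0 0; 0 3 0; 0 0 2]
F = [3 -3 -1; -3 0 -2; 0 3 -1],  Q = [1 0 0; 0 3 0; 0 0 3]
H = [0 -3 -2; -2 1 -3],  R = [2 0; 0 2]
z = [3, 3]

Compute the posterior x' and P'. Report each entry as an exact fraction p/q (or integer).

x̄ = F·x = [-13, 7, 2]
P̄ = F·P·Fᵀ + Q = [39 -5 -25; -5 20 4; -25 4 32]
y = z − H·x̄ = [28, -24]
S = H·P̄·Hᵀ + R = [358 30; 30 162]
K = P̄·Hᵀ·S⁻¹ = [1795/9516 -2407/28548; -321/1586 707/4758; -307/1586 -1063/4758]
x' = x̄ + K·y = [-4516/793, -1771/793, 1540/793]
P' = (I − K·H)·P̄ = [744091/28548 44461/4758 -67589/4758; 44461/4758 2825/793 -4077/793; -67589/4758 -4077/793 6269/793]

x' = [-4516/793, -1771/793, 1540/793]
P' = [744091/28548 44461/4758 -67589/4758; 44461/4758 2825/793 -4077/793; -67589/4758 -4077/793 6269/793]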